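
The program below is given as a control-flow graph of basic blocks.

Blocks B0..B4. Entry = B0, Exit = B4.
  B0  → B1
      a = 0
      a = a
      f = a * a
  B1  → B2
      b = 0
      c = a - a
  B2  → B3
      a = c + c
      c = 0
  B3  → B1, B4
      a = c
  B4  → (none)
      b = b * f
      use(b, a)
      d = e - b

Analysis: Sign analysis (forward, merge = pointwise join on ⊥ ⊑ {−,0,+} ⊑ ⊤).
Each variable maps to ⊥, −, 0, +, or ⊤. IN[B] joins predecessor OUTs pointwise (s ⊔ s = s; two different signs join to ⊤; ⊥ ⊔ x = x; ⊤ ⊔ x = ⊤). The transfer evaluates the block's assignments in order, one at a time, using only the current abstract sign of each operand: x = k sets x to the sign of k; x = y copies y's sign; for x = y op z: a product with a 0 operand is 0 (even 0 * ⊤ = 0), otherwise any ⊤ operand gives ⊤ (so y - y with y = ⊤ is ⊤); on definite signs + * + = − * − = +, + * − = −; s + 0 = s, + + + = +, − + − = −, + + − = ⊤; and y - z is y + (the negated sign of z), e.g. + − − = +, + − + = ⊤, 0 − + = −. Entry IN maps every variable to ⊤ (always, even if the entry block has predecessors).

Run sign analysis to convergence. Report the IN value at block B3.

Answer: {a: 0, b: 0, c: 0, d: ⊤, e: ⊤, f: 0}

Working:
Converged values:
  B0:   IN=(all ⊤)   OUT={a:0, f:0; rest ⊤}
  B1:   IN={a:0, f:0; rest ⊤}   OUT={a:0, b:0, c:0, f:0; rest ⊤}
  B2:   IN={a:0, b:0, c:0, f:0; rest ⊤}   OUT={a:0, b:0, c:0, f:0; rest ⊤}
  B3:   IN={a:0, b:0, c:0, f:0; rest ⊤}   OUT={a:0, b:0, c:0, f:0; rest ⊤}
  B4:   IN={a:0, b:0, c:0, f:0; rest ⊤}   OUT={a:0, b:0, c:0, f:0; rest ⊤}

Merge at B3: IN[B3] = OUT[B2] = {a: 0, b: 0, c: 0, d: ⊤, e: ⊤, f: 0}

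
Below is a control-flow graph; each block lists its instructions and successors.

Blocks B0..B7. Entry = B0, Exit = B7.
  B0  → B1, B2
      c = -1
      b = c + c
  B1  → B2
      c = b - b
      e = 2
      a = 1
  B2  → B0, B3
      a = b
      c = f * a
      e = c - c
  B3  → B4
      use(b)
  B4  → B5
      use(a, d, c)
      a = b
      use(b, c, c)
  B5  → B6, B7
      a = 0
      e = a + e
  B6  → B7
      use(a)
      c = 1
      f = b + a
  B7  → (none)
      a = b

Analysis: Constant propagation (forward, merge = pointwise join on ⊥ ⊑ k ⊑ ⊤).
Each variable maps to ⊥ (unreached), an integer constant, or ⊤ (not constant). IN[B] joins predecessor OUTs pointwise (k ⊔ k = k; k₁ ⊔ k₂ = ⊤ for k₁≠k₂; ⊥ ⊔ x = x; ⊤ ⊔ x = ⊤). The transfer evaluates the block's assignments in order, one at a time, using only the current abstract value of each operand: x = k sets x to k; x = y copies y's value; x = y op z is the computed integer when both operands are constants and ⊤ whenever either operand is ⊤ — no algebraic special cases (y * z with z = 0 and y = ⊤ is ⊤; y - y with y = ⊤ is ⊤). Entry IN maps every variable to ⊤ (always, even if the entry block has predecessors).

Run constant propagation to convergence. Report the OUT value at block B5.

Converged values:
  B0:  IN=(all ⊤)  OUT={b:-2, c:-1; rest ⊤}
  B1:  IN={b:-2, c:-1; rest ⊤}  OUT={a:1, b:-2, c:0, e:2; rest ⊤}
  B2:  IN={b:-2; rest ⊤}  OUT={a:-2, b:-2; rest ⊤}
  B3:  IN={a:-2, b:-2; rest ⊤}  OUT={a:-2, b:-2; rest ⊤}
  B4:  IN={a:-2, b:-2; rest ⊤}  OUT={a:-2, b:-2; rest ⊤}
  B5:  IN={a:-2, b:-2; rest ⊤}  OUT={a:0, b:-2; rest ⊤}
  B6:  IN={a:0, b:-2; rest ⊤}  OUT={a:0, b:-2, c:1, f:-2; rest ⊤}
  B7:  IN={a:0, b:-2; rest ⊤}  OUT={a:-2, b:-2; rest ⊤}

Merge at B5: IN[B5] = OUT[B4] = {a: -2, b: -2, c: ⊤, d: ⊤, e: ⊤, f: ⊤}
Applying B5's transfer function to that IN value gives OUT[B5] (row B5 above).

Answer: {a: 0, b: -2, c: ⊤, d: ⊤, e: ⊤, f: ⊤}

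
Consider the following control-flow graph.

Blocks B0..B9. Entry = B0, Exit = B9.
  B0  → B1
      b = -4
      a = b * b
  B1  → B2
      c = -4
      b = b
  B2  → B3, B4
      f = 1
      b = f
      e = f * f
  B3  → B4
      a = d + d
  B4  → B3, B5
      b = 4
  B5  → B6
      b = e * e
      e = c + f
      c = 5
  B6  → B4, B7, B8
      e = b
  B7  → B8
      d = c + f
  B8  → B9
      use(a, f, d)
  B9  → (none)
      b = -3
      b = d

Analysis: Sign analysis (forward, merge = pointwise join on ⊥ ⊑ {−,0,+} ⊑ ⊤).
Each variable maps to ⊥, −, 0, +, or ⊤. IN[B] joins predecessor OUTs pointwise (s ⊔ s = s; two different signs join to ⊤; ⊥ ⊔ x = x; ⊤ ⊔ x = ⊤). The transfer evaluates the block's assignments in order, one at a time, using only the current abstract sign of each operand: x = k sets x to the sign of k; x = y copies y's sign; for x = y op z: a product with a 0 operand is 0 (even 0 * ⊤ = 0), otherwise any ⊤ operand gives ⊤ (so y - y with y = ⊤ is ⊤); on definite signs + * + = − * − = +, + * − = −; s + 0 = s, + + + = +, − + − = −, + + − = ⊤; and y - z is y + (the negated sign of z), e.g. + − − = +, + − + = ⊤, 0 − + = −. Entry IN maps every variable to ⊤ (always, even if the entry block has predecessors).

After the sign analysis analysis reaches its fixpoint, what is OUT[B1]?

Fixpoint table:
  B0: | IN=(all ⊤) | OUT={a:+, b:-; rest ⊤}
  B1: | IN={a:+, b:-; rest ⊤} | OUT={a:+, b:-, c:-; rest ⊤}
  B2: | IN={a:+, b:-, c:-; rest ⊤} | OUT={a:+, b:+, c:-, e:+, f:+; rest ⊤}
  B3: | IN={b:+, e:+, f:+; rest ⊤} | OUT={b:+, e:+, f:+; rest ⊤}
  B4: | IN={b:+, e:+, f:+; rest ⊤} | OUT={b:+, e:+, f:+; rest ⊤}
  B5: | IN={b:+, e:+, f:+; rest ⊤} | OUT={b:+, c:+, f:+; rest ⊤}
  B6: | IN={b:+, c:+, f:+; rest ⊤} | OUT={b:+, c:+, e:+, f:+; rest ⊤}
  B7: | IN={b:+, c:+, e:+, f:+; rest ⊤} | OUT={b:+, c:+, d:+, e:+, f:+; rest ⊤}
  B8: | IN={b:+, c:+, e:+, f:+; rest ⊤} | OUT={b:+, c:+, e:+, f:+; rest ⊤}
  B9: | IN={b:+, c:+, e:+, f:+; rest ⊤} | OUT={c:+, e:+, f:+; rest ⊤}

Merge at B1: IN[B1] = OUT[B0] = {a: +, b: -, c: ⊤, d: ⊤, e: ⊤, f: ⊤}
Applying B1's transfer function to that IN value gives OUT[B1] (row B1 above).

Answer: {a: +, b: -, c: -, d: ⊤, e: ⊤, f: ⊤}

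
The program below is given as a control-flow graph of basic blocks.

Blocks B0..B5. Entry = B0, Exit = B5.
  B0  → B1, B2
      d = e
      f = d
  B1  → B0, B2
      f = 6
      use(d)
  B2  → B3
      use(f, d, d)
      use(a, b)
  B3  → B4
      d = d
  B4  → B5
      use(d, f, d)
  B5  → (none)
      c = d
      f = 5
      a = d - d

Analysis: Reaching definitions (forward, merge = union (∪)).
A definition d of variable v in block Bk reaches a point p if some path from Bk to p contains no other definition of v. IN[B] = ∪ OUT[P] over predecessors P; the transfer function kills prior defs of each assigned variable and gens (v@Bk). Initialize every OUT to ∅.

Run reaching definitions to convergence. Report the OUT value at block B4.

Converged values:
  B0: | IN={d@B0, f@B1} | OUT={d@B0, f@B0}
  B1: | IN={d@B0, f@B0} | OUT={d@B0, f@B1}
  B2: | IN={d@B0, f@B0, f@B1} | OUT={d@B0, f@B0, f@B1}
  B3: | IN={d@B0, f@B0, f@B1} | OUT={d@B3, f@B0, f@B1}
  B4: | IN={d@B3, f@B0, f@B1} | OUT={d@B3, f@B0, f@B1}
  B5: | IN={d@B3, f@B0, f@B1} | OUT={a@B5, c@B5, d@B3, f@B5}

Merge at B4: IN[B4] = OUT[B3] = {d@B3, f@B0, f@B1}
Applying B4's transfer function to that IN value gives OUT[B4] (row B4 above).

Answer: {d@B3, f@B0, f@B1}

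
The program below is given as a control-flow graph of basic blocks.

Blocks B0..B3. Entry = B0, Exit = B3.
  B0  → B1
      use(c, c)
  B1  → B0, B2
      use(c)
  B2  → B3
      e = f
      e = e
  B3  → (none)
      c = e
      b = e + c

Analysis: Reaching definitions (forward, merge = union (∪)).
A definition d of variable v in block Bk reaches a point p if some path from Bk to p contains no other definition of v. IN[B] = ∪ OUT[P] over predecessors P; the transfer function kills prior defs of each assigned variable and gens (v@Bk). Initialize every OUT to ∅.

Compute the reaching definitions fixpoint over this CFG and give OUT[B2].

Fixpoint table:
  B0:  IN={}  OUT={}
  B1:  IN={}  OUT={}
  B2:  IN={}  OUT={e@B2}
  B3:  IN={e@B2}  OUT={b@B3, c@B3, e@B2}

Merge at B2: IN[B2] = OUT[B1] = {}
Applying B2's transfer function to that IN value gives OUT[B2] (row B2 above).

Answer: {e@B2}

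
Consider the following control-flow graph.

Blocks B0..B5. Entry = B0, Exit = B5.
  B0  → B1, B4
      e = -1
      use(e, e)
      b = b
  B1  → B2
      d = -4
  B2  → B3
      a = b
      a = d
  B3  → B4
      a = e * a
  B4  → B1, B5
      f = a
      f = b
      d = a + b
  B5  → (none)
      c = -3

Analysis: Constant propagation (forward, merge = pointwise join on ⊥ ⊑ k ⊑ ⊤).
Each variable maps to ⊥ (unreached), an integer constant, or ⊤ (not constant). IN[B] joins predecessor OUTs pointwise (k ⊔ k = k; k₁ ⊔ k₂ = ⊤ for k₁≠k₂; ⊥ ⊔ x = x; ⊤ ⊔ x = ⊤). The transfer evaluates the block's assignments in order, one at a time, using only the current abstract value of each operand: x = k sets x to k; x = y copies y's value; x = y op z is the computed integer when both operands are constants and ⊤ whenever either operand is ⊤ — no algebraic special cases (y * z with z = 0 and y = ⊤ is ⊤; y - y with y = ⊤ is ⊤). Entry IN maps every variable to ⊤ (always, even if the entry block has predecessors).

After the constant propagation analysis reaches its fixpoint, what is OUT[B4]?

Per-block solution:
  B0: | IN=(all ⊤) | OUT={e:-1; rest ⊤}
  B1: | IN={e:-1; rest ⊤} | OUT={d:-4, e:-1; rest ⊤}
  B2: | IN={d:-4, e:-1; rest ⊤} | OUT={a:-4, d:-4, e:-1; rest ⊤}
  B3: | IN={a:-4, d:-4, e:-1; rest ⊤} | OUT={a:4, d:-4, e:-1; rest ⊤}
  B4: | IN={e:-1; rest ⊤} | OUT={e:-1; rest ⊤}
  B5: | IN={e:-1; rest ⊤} | OUT={c:-3, e:-1; rest ⊤}

Merge at B4: IN[B4] = OUT[B0] ⊔ OUT[B3] = {a: ⊤, b: ⊤, c: ⊤, d: ⊤, e: -1, f: ⊤}
Applying B4's transfer function to that IN value gives OUT[B4] (row B4 above).

Answer: {a: ⊤, b: ⊤, c: ⊤, d: ⊤, e: -1, f: ⊤}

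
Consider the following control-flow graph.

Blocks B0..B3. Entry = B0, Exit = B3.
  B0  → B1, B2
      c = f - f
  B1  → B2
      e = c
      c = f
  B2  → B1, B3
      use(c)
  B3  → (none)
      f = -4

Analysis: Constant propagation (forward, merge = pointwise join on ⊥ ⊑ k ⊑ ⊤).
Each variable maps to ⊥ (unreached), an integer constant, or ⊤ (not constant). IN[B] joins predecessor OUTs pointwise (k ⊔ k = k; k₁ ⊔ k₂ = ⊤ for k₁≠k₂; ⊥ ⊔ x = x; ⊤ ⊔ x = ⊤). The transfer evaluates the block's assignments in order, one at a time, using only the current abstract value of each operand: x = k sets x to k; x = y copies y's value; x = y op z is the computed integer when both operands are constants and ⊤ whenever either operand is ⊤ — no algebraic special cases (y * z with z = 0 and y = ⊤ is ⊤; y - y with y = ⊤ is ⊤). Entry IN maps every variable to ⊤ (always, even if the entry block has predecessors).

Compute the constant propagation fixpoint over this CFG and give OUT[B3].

Fixpoint table:
  B0:   IN=(all ⊤)   OUT=(all ⊤)
  B1:   IN=(all ⊤)   OUT=(all ⊤)
  B2:   IN=(all ⊤)   OUT=(all ⊤)
  B3:   IN=(all ⊤)   OUT={f:-4; rest ⊤}

Merge at B3: IN[B3] = OUT[B2] = {a: ⊤, b: ⊤, c: ⊤, d: ⊤, e: ⊤, f: ⊤}
Applying B3's transfer function to that IN value gives OUT[B3] (row B3 above).

Answer: {a: ⊤, b: ⊤, c: ⊤, d: ⊤, e: ⊤, f: -4}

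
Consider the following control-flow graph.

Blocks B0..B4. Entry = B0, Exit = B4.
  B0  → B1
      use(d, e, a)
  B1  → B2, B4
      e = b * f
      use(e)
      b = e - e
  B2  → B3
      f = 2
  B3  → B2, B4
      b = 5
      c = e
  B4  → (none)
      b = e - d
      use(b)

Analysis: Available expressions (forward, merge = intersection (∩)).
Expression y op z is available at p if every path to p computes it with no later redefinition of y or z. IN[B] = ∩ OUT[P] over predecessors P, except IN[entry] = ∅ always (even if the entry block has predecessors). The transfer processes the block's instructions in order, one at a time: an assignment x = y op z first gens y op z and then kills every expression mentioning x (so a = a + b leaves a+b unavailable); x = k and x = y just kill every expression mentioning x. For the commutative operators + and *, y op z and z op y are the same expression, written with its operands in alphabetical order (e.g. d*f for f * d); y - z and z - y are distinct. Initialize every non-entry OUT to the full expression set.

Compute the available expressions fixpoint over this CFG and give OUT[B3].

Converged values:
  B0:  IN={}  OUT={}
  B1:  IN={}  OUT={e-e}
  B2:  IN={e-e}  OUT={e-e}
  B3:  IN={e-e}  OUT={e-e}
  B4:  IN={e-e}  OUT={e-d, e-e}

Merge at B3: IN[B3] = OUT[B2] = {e-e}
Applying B3's transfer function to that IN value gives OUT[B3] (row B3 above).

Answer: {e-e}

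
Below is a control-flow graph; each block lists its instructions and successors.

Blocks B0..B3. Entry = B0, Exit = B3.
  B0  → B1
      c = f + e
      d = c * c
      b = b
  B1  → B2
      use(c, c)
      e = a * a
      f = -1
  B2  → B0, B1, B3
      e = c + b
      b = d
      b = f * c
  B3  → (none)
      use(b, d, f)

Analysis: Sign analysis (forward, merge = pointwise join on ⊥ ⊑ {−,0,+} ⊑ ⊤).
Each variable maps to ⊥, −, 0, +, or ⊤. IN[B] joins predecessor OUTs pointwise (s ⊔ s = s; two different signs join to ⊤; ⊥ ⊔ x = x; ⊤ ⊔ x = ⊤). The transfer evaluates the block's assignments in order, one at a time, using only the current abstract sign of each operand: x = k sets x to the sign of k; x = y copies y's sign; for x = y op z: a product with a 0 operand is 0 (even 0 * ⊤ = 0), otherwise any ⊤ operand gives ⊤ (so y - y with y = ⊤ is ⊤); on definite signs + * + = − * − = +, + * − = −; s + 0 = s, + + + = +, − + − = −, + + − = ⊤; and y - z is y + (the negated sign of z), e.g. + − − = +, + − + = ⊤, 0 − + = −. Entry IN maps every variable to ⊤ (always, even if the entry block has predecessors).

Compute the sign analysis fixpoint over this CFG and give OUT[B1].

Answer: {a: ⊤, b: ⊤, c: ⊤, d: ⊤, e: ⊤, f: -}

Derivation:
Fixpoint table:
  B0: | IN=(all ⊤) | OUT=(all ⊤)
  B1: | IN=(all ⊤) | OUT={f:-; rest ⊤}
  B2: | IN={f:-; rest ⊤} | OUT={f:-; rest ⊤}
  B3: | IN={f:-; rest ⊤} | OUT={f:-; rest ⊤}

Merge at B1: IN[B1] = OUT[B0] ⊔ OUT[B2] = {a: ⊤, b: ⊤, c: ⊤, d: ⊤, e: ⊤, f: ⊤}
Applying B1's transfer function to that IN value gives OUT[B1] (row B1 above).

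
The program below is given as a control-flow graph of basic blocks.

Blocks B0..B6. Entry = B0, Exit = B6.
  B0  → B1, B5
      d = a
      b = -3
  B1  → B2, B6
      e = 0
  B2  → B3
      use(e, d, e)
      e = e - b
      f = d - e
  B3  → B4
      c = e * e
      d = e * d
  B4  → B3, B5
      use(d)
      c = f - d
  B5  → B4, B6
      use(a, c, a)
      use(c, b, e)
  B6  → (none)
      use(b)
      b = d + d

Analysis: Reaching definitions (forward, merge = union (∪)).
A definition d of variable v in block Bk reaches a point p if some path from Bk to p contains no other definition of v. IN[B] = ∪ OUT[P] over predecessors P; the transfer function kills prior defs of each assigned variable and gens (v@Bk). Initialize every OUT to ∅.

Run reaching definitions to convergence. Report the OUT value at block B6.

Answer: {b@B6, c@B4, d@B0, d@B3, e@B1, e@B2, f@B2}

Derivation:
Converged values:
  B0: | IN={} | OUT={b@B0, d@B0}
  B1: | IN={b@B0, d@B0} | OUT={b@B0, d@B0, e@B1}
  B2: | IN={b@B0, d@B0, e@B1} | OUT={b@B0, d@B0, e@B2, f@B2}
  B3: | IN={b@B0, c@B4, d@B0, d@B3, e@B2, f@B2} | OUT={b@B0, c@B3, d@B3, e@B2, f@B2}
  B4: | IN={b@B0, c@B3, c@B4, d@B0, d@B3, e@B2, f@B2} | OUT={b@B0, c@B4, d@B0, d@B3, e@B2, f@B2}
  B5: | IN={b@B0, c@B4, d@B0, d@B3, e@B2, f@B2} | OUT={b@B0, c@B4, d@B0, d@B3, e@B2, f@B2}
  B6: | IN={b@B0, c@B4, d@B0, d@B3, e@B1, e@B2, f@B2} | OUT={b@B6, c@B4, d@B0, d@B3, e@B1, e@B2, f@B2}

Merge at B6: IN[B6] = OUT[B1] ⊔ OUT[B5] = {b@B0, c@B4, d@B0, d@B3, e@B1, e@B2, f@B2}
Applying B6's transfer function to that IN value gives OUT[B6] (row B6 above).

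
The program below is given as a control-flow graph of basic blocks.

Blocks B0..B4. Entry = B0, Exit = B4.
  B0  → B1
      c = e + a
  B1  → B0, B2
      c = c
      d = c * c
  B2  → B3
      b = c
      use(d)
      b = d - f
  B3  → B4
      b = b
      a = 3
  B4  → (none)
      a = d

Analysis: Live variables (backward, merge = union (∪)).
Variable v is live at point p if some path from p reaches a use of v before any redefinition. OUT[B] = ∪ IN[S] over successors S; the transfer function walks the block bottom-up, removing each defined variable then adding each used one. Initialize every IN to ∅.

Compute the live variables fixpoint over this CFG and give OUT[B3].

Fixpoint table:
  B0: | IN={a, e, f} | OUT={a, c, e, f}
  B1: | IN={a, c, e, f} | OUT={a, c, d, e, f}
  B2: | IN={c, d, f} | OUT={b, d}
  B3: | IN={b, d} | OUT={d}
  B4: | IN={d} | OUT={}

Merge at B3: OUT[B3] = IN[B4] = {d}

Answer: {d}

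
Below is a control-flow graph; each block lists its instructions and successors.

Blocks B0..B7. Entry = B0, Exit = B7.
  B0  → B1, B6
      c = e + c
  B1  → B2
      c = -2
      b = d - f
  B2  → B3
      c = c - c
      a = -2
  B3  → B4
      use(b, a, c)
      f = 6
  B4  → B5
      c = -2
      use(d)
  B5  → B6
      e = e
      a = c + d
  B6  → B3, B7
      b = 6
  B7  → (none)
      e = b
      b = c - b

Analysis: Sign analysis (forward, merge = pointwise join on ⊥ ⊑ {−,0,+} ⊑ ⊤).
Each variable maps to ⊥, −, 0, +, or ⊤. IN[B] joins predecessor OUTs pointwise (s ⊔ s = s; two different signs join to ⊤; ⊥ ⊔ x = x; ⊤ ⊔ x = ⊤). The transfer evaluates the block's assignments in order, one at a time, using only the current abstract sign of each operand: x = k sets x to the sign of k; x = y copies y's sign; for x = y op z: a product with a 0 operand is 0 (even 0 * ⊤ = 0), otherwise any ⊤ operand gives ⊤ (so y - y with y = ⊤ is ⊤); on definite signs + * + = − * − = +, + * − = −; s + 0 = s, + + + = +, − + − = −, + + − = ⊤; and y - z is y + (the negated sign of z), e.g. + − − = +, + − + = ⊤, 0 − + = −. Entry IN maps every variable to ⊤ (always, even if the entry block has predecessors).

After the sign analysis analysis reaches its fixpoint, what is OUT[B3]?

Fixpoint table:
  B0: | IN=(all ⊤) | OUT=(all ⊤)
  B1: | IN=(all ⊤) | OUT={c:-; rest ⊤}
  B2: | IN={c:-; rest ⊤} | OUT={a:-; rest ⊤}
  B3: | IN=(all ⊤) | OUT={f:+; rest ⊤}
  B4: | IN={f:+; rest ⊤} | OUT={c:-, f:+; rest ⊤}
  B5: | IN={c:-, f:+; rest ⊤} | OUT={c:-, f:+; rest ⊤}
  B6: | IN=(all ⊤) | OUT={b:+; rest ⊤}
  B7: | IN={b:+; rest ⊤} | OUT={e:+; rest ⊤}

Merge at B3: IN[B3] = OUT[B2] ⊔ OUT[B6] = {a: ⊤, b: ⊤, c: ⊤, d: ⊤, e: ⊤, f: ⊤}
Applying B3's transfer function to that IN value gives OUT[B3] (row B3 above).

Answer: {a: ⊤, b: ⊤, c: ⊤, d: ⊤, e: ⊤, f: +}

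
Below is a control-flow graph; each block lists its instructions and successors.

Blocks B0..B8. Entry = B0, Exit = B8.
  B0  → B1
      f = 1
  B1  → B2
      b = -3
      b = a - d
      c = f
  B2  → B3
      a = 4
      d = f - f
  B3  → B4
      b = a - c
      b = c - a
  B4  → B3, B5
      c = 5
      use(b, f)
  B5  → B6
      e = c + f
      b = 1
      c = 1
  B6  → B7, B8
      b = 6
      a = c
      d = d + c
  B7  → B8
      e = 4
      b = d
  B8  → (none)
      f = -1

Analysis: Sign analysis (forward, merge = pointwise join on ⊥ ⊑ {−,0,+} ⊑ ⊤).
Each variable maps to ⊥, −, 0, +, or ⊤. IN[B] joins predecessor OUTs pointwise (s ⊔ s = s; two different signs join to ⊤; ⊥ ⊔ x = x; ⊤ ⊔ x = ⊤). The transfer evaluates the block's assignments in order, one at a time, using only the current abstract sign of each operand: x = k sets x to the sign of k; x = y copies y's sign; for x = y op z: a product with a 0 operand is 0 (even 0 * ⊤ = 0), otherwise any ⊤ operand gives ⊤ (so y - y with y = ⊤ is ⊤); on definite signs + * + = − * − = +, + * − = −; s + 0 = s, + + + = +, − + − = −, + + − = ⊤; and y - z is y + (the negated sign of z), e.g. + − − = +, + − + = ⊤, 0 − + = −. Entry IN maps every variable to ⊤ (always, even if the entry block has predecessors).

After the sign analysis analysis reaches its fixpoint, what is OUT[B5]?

Per-block solution:
  B0:  IN=(all ⊤)  OUT={f:+; rest ⊤}
  B1:  IN={f:+; rest ⊤}  OUT={c:+, f:+; rest ⊤}
  B2:  IN={c:+, f:+; rest ⊤}  OUT={a:+, c:+, f:+; rest ⊤}
  B3:  IN={a:+, c:+, f:+; rest ⊤}  OUT={a:+, c:+, f:+; rest ⊤}
  B4:  IN={a:+, c:+, f:+; rest ⊤}  OUT={a:+, c:+, f:+; rest ⊤}
  B5:  IN={a:+, c:+, f:+; rest ⊤}  OUT={a:+, b:+, c:+, e:+, f:+; rest ⊤}
  B6:  IN={a:+, b:+, c:+, e:+, f:+; rest ⊤}  OUT={a:+, b:+, c:+, e:+, f:+; rest ⊤}
  B7:  IN={a:+, b:+, c:+, e:+, f:+; rest ⊤}  OUT={a:+, c:+, e:+, f:+; rest ⊤}
  B8:  IN={a:+, c:+, e:+, f:+; rest ⊤}  OUT={a:+, c:+, e:+, f:-; rest ⊤}

Merge at B5: IN[B5] = OUT[B4] = {a: +, b: ⊤, c: +, d: ⊤, e: ⊤, f: +}
Applying B5's transfer function to that IN value gives OUT[B5] (row B5 above).

Answer: {a: +, b: +, c: +, d: ⊤, e: +, f: +}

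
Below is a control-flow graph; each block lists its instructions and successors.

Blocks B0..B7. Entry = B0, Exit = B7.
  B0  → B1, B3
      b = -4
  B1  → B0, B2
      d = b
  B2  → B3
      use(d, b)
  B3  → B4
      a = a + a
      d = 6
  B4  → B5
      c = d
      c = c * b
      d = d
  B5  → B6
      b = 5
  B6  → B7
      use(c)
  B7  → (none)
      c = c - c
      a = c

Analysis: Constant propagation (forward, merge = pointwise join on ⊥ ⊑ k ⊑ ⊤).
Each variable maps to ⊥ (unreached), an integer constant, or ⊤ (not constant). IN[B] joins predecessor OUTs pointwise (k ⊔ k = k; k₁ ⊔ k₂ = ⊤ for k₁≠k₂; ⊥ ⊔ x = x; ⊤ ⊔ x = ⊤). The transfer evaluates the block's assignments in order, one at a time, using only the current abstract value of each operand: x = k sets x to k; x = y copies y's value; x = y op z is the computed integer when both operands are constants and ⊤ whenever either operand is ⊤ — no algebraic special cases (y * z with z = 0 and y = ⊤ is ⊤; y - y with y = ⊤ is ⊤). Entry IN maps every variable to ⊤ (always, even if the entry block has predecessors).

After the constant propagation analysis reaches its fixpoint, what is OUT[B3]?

Answer: {a: ⊤, b: -4, c: ⊤, d: 6, e: ⊤, f: ⊤}

Derivation:
Converged values:
  B0:   IN=(all ⊤)   OUT={b:-4; rest ⊤}
  B1:   IN={b:-4; rest ⊤}   OUT={b:-4, d:-4; rest ⊤}
  B2:   IN={b:-4, d:-4; rest ⊤}   OUT={b:-4, d:-4; rest ⊤}
  B3:   IN={b:-4; rest ⊤}   OUT={b:-4, d:6; rest ⊤}
  B4:   IN={b:-4, d:6; rest ⊤}   OUT={b:-4, c:-24, d:6; rest ⊤}
  B5:   IN={b:-4, c:-24, d:6; rest ⊤}   OUT={b:5, c:-24, d:6; rest ⊤}
  B6:   IN={b:5, c:-24, d:6; rest ⊤}   OUT={b:5, c:-24, d:6; rest ⊤}
  B7:   IN={b:5, c:-24, d:6; rest ⊤}   OUT={a:0, b:5, c:0, d:6; rest ⊤}

Merge at B3: IN[B3] = OUT[B0] ⊔ OUT[B2] = {a: ⊤, b: -4, c: ⊤, d: ⊤, e: ⊤, f: ⊤}
Applying B3's transfer function to that IN value gives OUT[B3] (row B3 above).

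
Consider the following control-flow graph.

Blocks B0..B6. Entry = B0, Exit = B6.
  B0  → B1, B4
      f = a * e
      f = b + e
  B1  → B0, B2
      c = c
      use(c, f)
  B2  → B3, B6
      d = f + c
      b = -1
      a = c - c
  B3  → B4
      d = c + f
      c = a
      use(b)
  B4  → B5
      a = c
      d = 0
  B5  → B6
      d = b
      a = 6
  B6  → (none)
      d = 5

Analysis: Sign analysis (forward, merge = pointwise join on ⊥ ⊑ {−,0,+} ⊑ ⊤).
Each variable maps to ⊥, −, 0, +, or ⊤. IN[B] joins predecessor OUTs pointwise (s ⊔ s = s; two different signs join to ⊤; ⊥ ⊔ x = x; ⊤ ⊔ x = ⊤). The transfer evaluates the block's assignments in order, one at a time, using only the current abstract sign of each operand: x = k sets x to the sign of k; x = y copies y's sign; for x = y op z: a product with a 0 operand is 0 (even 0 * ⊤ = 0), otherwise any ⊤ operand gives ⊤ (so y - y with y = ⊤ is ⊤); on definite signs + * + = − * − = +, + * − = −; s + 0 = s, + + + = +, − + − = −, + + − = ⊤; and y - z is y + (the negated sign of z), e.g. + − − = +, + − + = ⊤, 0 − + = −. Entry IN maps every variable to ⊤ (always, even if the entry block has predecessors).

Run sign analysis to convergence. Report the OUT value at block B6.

Fixpoint table:
  B0: | IN=(all ⊤) | OUT=(all ⊤)
  B1: | IN=(all ⊤) | OUT=(all ⊤)
  B2: | IN=(all ⊤) | OUT={b:-; rest ⊤}
  B3: | IN={b:-; rest ⊤} | OUT={b:-; rest ⊤}
  B4: | IN=(all ⊤) | OUT={d:0; rest ⊤}
  B5: | IN={d:0; rest ⊤} | OUT={a:+; rest ⊤}
  B6: | IN=(all ⊤) | OUT={d:+; rest ⊤}

Merge at B6: IN[B6] = OUT[B2] ⊔ OUT[B5] = {a: ⊤, b: ⊤, c: ⊤, d: ⊤, e: ⊤, f: ⊤}
Applying B6's transfer function to that IN value gives OUT[B6] (row B6 above).

Answer: {a: ⊤, b: ⊤, c: ⊤, d: +, e: ⊤, f: ⊤}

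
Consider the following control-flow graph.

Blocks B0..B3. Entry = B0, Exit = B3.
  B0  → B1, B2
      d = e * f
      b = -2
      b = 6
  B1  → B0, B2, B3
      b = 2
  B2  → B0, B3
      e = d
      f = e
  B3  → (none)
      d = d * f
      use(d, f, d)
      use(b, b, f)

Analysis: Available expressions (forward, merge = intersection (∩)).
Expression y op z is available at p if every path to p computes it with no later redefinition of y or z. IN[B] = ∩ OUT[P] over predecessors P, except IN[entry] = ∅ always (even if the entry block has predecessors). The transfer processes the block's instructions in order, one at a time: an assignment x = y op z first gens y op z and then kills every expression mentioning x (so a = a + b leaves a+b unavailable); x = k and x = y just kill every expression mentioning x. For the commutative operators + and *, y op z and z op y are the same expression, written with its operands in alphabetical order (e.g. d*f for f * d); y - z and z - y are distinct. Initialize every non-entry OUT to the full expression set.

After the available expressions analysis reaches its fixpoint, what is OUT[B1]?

Answer: {e*f}

Working:
Fixpoint table:
  B0:  IN={}  OUT={e*f}
  B1:  IN={e*f}  OUT={e*f}
  B2:  IN={e*f}  OUT={}
  B3:  IN={}  OUT={}

Merge at B1: IN[B1] = OUT[B0] = {e*f}
Applying B1's transfer function to that IN value gives OUT[B1] (row B1 above).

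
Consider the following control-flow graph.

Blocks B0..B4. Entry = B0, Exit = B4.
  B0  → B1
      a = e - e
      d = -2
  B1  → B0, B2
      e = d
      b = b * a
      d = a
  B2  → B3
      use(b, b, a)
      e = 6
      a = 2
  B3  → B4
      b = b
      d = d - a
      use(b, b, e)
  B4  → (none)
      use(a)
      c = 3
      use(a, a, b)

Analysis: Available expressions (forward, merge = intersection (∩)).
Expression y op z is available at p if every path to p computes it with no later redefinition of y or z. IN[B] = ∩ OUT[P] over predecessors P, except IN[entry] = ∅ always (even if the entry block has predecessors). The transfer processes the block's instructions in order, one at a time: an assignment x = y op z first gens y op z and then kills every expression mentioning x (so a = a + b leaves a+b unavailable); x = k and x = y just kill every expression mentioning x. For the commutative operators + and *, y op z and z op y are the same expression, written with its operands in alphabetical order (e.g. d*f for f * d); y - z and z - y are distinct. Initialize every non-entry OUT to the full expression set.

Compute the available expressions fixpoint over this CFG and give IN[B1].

Converged values:
  B0:   IN={}   OUT={e-e}
  B1:   IN={e-e}   OUT={}
  B2:   IN={}   OUT={}
  B3:   IN={}   OUT={}
  B4:   IN={}   OUT={}

Merge at B1: IN[B1] = OUT[B0] = {e-e}

Answer: {e-e}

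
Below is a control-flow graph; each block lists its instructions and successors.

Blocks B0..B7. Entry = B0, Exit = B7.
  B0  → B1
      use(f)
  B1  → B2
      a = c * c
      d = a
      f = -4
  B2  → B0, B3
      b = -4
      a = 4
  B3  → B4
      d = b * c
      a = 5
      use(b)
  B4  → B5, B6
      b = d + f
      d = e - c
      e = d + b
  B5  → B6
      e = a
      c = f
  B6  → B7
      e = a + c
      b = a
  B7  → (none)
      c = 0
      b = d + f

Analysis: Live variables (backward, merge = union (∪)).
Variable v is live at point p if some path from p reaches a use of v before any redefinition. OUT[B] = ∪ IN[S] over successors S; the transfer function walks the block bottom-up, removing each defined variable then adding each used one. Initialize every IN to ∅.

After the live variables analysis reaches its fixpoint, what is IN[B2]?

Fixpoint table:
  B0:   IN={c, e, f}   OUT={c, e}
  B1:   IN={c, e}   OUT={c, e, f}
  B2:   IN={c, e, f}   OUT={b, c, e, f}
  B3:   IN={b, c, e, f}   OUT={a, c, d, e, f}
  B4:   IN={a, c, d, e, f}   OUT={a, c, d, f}
  B5:   IN={a, d, f}   OUT={a, c, d, f}
  B6:   IN={a, c, d, f}   OUT={d, f}
  B7:   IN={d, f}   OUT={}

Merge at B2: OUT[B2] = IN[B0] ⊔ IN[B3] = {b, c, e, f}
Applying B2's transfer function to that OUT value gives IN[B2] (row B2 above).

Answer: {c, e, f}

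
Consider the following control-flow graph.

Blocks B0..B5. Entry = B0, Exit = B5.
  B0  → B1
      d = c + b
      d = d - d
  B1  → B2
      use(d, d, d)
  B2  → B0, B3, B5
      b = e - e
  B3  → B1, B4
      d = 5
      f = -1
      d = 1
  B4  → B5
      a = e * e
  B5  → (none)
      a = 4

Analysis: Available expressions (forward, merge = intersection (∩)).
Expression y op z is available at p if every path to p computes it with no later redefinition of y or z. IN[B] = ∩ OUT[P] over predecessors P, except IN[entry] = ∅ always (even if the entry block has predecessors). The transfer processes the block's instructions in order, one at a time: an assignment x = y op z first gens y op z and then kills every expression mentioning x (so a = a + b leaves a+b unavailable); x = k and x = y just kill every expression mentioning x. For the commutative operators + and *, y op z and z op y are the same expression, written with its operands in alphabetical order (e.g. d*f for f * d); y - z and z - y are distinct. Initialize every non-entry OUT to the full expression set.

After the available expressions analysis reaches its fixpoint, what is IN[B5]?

Answer: {e-e}

Trace:
Per-block solution:
  B0:   IN={}   OUT={b+c}
  B1:   IN={}   OUT={}
  B2:   IN={}   OUT={e-e}
  B3:   IN={e-e}   OUT={e-e}
  B4:   IN={e-e}   OUT={e*e, e-e}
  B5:   IN={e-e}   OUT={e-e}

Merge at B5: IN[B5] = OUT[B2] ∩ OUT[B4] = {e-e}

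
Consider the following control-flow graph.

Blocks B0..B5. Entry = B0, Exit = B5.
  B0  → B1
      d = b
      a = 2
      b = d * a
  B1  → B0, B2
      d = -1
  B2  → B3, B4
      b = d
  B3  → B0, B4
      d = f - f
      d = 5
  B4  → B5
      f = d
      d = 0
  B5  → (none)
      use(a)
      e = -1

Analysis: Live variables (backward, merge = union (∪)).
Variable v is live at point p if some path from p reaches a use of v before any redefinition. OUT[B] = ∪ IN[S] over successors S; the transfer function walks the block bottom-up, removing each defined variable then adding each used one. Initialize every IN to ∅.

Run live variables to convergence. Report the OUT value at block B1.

Answer: {a, b, d, f}

Working:
Fixpoint table:
  B0:   IN={b, f}   OUT={a, b, f}
  B1:   IN={a, b, f}   OUT={a, b, d, f}
  B2:   IN={a, d, f}   OUT={a, b, d, f}
  B3:   IN={a, b, f}   OUT={a, b, d, f}
  B4:   IN={a, d}   OUT={a}
  B5:   IN={a}   OUT={}

Merge at B1: OUT[B1] = IN[B0] ⊔ IN[B2] = {a, b, d, f}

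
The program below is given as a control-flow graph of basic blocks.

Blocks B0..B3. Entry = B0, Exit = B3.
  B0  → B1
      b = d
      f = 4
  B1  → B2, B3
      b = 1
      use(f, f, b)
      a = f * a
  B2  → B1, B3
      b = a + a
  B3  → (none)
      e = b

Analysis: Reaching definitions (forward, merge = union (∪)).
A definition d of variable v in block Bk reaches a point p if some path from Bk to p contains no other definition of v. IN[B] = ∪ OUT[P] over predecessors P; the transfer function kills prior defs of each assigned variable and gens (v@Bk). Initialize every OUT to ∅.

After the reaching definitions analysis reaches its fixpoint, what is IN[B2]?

Answer: {a@B1, b@B1, f@B0}

Trace:
Per-block solution:
  B0: | IN={} | OUT={b@B0, f@B0}
  B1: | IN={a@B1, b@B0, b@B2, f@B0} | OUT={a@B1, b@B1, f@B0}
  B2: | IN={a@B1, b@B1, f@B0} | OUT={a@B1, b@B2, f@B0}
  B3: | IN={a@B1, b@B1, b@B2, f@B0} | OUT={a@B1, b@B1, b@B2, e@B3, f@B0}

Merge at B2: IN[B2] = OUT[B1] = {a@B1, b@B1, f@B0}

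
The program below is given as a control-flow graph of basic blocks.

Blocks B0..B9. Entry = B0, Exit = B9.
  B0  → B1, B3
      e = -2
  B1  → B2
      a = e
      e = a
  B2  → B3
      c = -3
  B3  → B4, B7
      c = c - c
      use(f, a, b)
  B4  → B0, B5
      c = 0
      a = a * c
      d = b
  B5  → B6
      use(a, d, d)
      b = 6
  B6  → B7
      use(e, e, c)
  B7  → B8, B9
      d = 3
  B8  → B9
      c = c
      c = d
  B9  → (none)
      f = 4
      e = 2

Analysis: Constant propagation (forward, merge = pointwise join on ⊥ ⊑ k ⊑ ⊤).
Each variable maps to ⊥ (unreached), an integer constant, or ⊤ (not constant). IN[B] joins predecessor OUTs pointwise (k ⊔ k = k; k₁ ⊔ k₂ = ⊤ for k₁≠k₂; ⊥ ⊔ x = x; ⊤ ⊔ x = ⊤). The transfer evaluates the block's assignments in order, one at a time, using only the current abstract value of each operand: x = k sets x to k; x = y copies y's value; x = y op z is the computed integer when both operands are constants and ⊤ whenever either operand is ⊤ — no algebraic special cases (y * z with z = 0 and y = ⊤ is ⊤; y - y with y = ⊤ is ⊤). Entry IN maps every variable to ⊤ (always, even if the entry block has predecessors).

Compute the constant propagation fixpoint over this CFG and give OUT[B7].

Converged values:
  B0: | IN=(all ⊤) | OUT={e:-2; rest ⊤}
  B1: | IN={e:-2; rest ⊤} | OUT={a:-2, e:-2; rest ⊤}
  B2: | IN={a:-2, e:-2; rest ⊤} | OUT={a:-2, c:-3, e:-2; rest ⊤}
  B3: | IN={e:-2; rest ⊤} | OUT={e:-2; rest ⊤}
  B4: | IN={e:-2; rest ⊤} | OUT={c:0, e:-2; rest ⊤}
  B5: | IN={c:0, e:-2; rest ⊤} | OUT={b:6, c:0, e:-2; rest ⊤}
  B6: | IN={b:6, c:0, e:-2; rest ⊤} | OUT={b:6, c:0, e:-2; rest ⊤}
  B7: | IN={e:-2; rest ⊤} | OUT={d:3, e:-2; rest ⊤}
  B8: | IN={d:3, e:-2; rest ⊤} | OUT={c:3, d:3, e:-2; rest ⊤}
  B9: | IN={d:3, e:-2; rest ⊤} | OUT={d:3, e:2, f:4; rest ⊤}

Merge at B7: IN[B7] = OUT[B3] ⊔ OUT[B6] = {a: ⊤, b: ⊤, c: ⊤, d: ⊤, e: -2, f: ⊤}
Applying B7's transfer function to that IN value gives OUT[B7] (row B7 above).

Answer: {a: ⊤, b: ⊤, c: ⊤, d: 3, e: -2, f: ⊤}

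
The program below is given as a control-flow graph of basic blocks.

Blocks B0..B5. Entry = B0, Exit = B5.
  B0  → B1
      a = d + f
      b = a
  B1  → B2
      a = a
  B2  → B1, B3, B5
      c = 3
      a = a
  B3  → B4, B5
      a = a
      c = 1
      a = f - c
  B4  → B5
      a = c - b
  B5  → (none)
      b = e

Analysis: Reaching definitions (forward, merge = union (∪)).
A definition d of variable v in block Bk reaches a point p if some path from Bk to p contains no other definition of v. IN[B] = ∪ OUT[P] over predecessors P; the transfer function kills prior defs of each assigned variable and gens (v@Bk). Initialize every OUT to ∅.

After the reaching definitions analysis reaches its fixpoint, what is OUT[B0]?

Answer: {a@B0, b@B0}

Trace:
Fixpoint table:
  B0: | IN={} | OUT={a@B0, b@B0}
  B1: | IN={a@B0, a@B2, b@B0, c@B2} | OUT={a@B1, b@B0, c@B2}
  B2: | IN={a@B1, b@B0, c@B2} | OUT={a@B2, b@B0, c@B2}
  B3: | IN={a@B2, b@B0, c@B2} | OUT={a@B3, b@B0, c@B3}
  B4: | IN={a@B3, b@B0, c@B3} | OUT={a@B4, b@B0, c@B3}
  B5: | IN={a@B2, a@B3, a@B4, b@B0, c@B2, c@B3} | OUT={a@B2, a@B3, a@B4, b@B5, c@B2, c@B3}

B0 is the boundary node: IN[B0] = {}
Applying B0's transfer function to that IN value gives OUT[B0] (row B0 above).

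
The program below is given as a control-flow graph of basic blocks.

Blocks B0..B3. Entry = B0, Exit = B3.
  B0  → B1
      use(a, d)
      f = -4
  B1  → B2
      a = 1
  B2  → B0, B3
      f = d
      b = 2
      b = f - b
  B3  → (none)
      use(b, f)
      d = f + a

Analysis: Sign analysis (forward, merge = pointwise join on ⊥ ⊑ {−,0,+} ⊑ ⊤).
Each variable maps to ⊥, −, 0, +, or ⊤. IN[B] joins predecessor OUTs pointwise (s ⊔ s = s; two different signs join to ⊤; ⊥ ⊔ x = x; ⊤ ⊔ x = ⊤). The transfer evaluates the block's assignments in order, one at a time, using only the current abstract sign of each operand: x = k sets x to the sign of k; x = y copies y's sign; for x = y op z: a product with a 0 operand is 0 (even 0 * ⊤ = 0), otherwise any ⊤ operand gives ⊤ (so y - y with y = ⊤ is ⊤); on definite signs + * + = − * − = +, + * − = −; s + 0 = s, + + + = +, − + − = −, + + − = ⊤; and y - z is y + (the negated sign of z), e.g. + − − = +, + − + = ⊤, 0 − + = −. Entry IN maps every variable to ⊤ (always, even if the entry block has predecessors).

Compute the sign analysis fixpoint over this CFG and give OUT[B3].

Answer: {a: +, b: ⊤, c: ⊤, d: ⊤, e: ⊤, f: ⊤}

Derivation:
Converged values:
  B0:   IN=(all ⊤)   OUT={f:-; rest ⊤}
  B1:   IN={f:-; rest ⊤}   OUT={a:+, f:-; rest ⊤}
  B2:   IN={a:+, f:-; rest ⊤}   OUT={a:+; rest ⊤}
  B3:   IN={a:+; rest ⊤}   OUT={a:+; rest ⊤}

Merge at B3: IN[B3] = OUT[B2] = {a: +, b: ⊤, c: ⊤, d: ⊤, e: ⊤, f: ⊤}
Applying B3's transfer function to that IN value gives OUT[B3] (row B3 above).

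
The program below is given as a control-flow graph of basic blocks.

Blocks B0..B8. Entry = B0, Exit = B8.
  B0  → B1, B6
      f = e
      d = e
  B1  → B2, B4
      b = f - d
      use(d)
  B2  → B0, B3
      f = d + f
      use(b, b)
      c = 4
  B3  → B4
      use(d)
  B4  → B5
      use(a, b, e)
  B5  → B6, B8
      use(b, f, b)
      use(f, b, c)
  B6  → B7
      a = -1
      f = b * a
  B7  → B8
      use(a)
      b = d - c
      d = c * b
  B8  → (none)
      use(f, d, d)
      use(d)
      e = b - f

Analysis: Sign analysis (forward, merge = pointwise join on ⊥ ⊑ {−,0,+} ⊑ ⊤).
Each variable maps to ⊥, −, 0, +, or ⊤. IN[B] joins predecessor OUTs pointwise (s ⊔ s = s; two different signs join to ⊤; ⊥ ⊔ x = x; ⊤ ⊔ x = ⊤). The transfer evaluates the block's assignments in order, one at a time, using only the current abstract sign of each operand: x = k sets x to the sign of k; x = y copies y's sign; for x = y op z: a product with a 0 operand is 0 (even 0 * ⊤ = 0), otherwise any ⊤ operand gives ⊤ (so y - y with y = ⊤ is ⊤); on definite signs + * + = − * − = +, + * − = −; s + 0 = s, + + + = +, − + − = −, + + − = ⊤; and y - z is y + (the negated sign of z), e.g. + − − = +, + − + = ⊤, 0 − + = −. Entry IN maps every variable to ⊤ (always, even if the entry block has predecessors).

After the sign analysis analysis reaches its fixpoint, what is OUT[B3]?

Converged values:
  B0:   IN=(all ⊤)   OUT=(all ⊤)
  B1:   IN=(all ⊤)   OUT=(all ⊤)
  B2:   IN=(all ⊤)   OUT={c:+; rest ⊤}
  B3:   IN={c:+; rest ⊤}   OUT={c:+; rest ⊤}
  B4:   IN=(all ⊤)   OUT=(all ⊤)
  B5:   IN=(all ⊤)   OUT=(all ⊤)
  B6:   IN=(all ⊤)   OUT={a:-; rest ⊤}
  B7:   IN={a:-; rest ⊤}   OUT={a:-; rest ⊤}
  B8:   IN=(all ⊤)   OUT=(all ⊤)

Merge at B3: IN[B3] = OUT[B2] = {a: ⊤, b: ⊤, c: +, d: ⊤, e: ⊤, f: ⊤}
Applying B3's transfer function to that IN value gives OUT[B3] (row B3 above).

Answer: {a: ⊤, b: ⊤, c: +, d: ⊤, e: ⊤, f: ⊤}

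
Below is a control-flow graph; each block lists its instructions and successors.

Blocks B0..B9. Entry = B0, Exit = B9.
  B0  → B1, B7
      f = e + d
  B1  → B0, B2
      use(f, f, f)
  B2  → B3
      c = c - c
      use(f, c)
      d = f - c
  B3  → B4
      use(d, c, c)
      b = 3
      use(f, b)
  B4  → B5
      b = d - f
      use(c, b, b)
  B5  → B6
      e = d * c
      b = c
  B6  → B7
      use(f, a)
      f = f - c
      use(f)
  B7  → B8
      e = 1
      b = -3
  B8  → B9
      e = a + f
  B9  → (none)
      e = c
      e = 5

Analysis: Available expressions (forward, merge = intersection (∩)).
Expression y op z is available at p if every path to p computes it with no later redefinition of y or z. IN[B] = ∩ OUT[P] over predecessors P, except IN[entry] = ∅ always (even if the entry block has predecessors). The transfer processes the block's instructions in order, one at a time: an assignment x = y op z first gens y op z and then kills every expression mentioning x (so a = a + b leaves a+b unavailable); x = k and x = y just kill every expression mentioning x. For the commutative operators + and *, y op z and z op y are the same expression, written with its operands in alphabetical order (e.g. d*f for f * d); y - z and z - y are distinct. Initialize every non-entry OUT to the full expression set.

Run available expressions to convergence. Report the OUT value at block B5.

Converged values:
  B0: | IN={} | OUT={d+e}
  B1: | IN={d+e} | OUT={d+e}
  B2: | IN={d+e} | OUT={f-c}
  B3: | IN={f-c} | OUT={f-c}
  B4: | IN={f-c} | OUT={d-f, f-c}
  B5: | IN={d-f, f-c} | OUT={c*d, d-f, f-c}
  B6: | IN={c*d, d-f, f-c} | OUT={c*d}
  B7: | IN={} | OUT={}
  B8: | IN={} | OUT={a+f}
  B9: | IN={a+f} | OUT={a+f}

Merge at B5: IN[B5] = OUT[B4] = {d-f, f-c}
Applying B5's transfer function to that IN value gives OUT[B5] (row B5 above).

Answer: {c*d, d-f, f-c}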